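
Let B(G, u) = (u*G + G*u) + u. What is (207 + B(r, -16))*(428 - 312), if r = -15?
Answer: 77836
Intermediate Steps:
B(G, u) = u + 2*G*u (B(G, u) = (G*u + G*u) + u = 2*G*u + u = u + 2*G*u)
(207 + B(r, -16))*(428 - 312) = (207 - 16*(1 + 2*(-15)))*(428 - 312) = (207 - 16*(1 - 30))*116 = (207 - 16*(-29))*116 = (207 + 464)*116 = 671*116 = 77836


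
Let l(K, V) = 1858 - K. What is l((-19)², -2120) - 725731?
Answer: -724234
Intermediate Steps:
l((-19)², -2120) - 725731 = (1858 - 1*(-19)²) - 725731 = (1858 - 1*361) - 725731 = (1858 - 361) - 725731 = 1497 - 725731 = -724234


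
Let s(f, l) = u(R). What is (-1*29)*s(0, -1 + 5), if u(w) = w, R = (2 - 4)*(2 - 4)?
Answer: -116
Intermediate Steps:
R = 4 (R = -2*(-2) = 4)
s(f, l) = 4
(-1*29)*s(0, -1 + 5) = -1*29*4 = -29*4 = -116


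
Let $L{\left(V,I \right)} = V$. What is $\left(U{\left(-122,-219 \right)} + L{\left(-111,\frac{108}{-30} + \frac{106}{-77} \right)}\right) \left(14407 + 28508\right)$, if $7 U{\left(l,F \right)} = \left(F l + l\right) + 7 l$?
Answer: $\frac{1071372975}{7} \approx 1.5305 \cdot 10^{8}$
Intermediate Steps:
$U{\left(l,F \right)} = \frac{8 l}{7} + \frac{F l}{7}$ ($U{\left(l,F \right)} = \frac{\left(F l + l\right) + 7 l}{7} = \frac{\left(l + F l\right) + 7 l}{7} = \frac{8 l + F l}{7} = \frac{8 l}{7} + \frac{F l}{7}$)
$\left(U{\left(-122,-219 \right)} + L{\left(-111,\frac{108}{-30} + \frac{106}{-77} \right)}\right) \left(14407 + 28508\right) = \left(\frac{1}{7} \left(-122\right) \left(8 - 219\right) - 111\right) \left(14407 + 28508\right) = \left(\frac{1}{7} \left(-122\right) \left(-211\right) - 111\right) 42915 = \left(\frac{25742}{7} - 111\right) 42915 = \frac{24965}{7} \cdot 42915 = \frac{1071372975}{7}$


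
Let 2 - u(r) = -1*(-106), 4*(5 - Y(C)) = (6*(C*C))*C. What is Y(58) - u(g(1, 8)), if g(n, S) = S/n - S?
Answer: -292559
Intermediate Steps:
g(n, S) = -S + S/n
Y(C) = 5 - 3*C³/2 (Y(C) = 5 - 6*(C*C)*C/4 = 5 - 6*C²*C/4 = 5 - 3*C³/2)
u(r) = -104 (u(r) = 2 - (-1)*(-106) = 2 - 1*106 = 2 - 106 = -104)
Y(58) - u(g(1, 8)) = (5 - 3/2*58³) - 1*(-104) = (5 - 3/2*195112) + 104 = (5 - 292668) + 104 = -292663 + 104 = -292559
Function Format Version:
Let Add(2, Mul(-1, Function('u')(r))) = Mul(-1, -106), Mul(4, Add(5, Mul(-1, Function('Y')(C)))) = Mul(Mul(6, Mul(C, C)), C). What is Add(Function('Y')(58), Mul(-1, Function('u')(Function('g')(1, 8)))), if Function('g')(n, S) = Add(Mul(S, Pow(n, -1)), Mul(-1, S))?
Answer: -292559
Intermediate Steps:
Function('g')(n, S) = Add(Mul(-1, S), Mul(S, Pow(n, -1)))
Function('Y')(C) = Add(5, Mul(Rational(-3, 2), Pow(C, 3))) (Function('Y')(C) = Add(5, Mul(Rational(-1, 4), Mul(Mul(6, Mul(C, C)), C))) = Add(5, Mul(Rational(-1, 4), Mul(Mul(6, Pow(C, 2)), C))) = Add(5, Mul(Rational(-1, 4), Mul(6, Pow(C, 3)))) = Add(5, Mul(Rational(-3, 2), Pow(C, 3))))
Function('u')(r) = -104 (Function('u')(r) = Add(2, Mul(-1, Mul(-1, -106))) = Add(2, Mul(-1, 106)) = Add(2, -106) = -104)
Add(Function('Y')(58), Mul(-1, Function('u')(Function('g')(1, 8)))) = Add(Add(5, Mul(Rational(-3, 2), Pow(58, 3))), Mul(-1, -104)) = Add(Add(5, Mul(Rational(-3, 2), 195112)), 104) = Add(Add(5, -292668), 104) = Add(-292663, 104) = -292559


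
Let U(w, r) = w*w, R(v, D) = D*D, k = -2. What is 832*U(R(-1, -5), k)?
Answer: 520000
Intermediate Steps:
R(v, D) = D²
U(w, r) = w²
832*U(R(-1, -5), k) = 832*((-5)²)² = 832*25² = 832*625 = 520000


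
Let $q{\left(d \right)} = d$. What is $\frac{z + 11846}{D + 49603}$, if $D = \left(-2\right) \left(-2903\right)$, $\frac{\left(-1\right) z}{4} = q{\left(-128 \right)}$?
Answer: $\frac{12358}{55409} \approx 0.22303$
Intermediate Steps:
$z = 512$ ($z = \left(-4\right) \left(-128\right) = 512$)
$D = 5806$
$\frac{z + 11846}{D + 49603} = \frac{512 + 11846}{5806 + 49603} = \frac{12358}{55409}$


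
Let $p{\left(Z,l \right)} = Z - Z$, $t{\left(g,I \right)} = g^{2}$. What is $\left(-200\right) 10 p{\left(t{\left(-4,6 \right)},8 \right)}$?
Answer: $0$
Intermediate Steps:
$p{\left(Z,l \right)} = 0$
$\left(-200\right) 10 p{\left(t{\left(-4,6 \right)},8 \right)} = \left(-200\right) 10 \cdot 0 = \left(-2000\right) 0 = 0$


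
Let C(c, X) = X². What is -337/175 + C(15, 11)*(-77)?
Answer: -1630812/175 ≈ -9318.9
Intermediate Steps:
-337/175 + C(15, 11)*(-77) = -337/175 + 11²*(-77) = -337*1/175 + 121*(-77) = -337/175 - 9317 = -1630812/175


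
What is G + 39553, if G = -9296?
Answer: 30257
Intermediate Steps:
G + 39553 = -9296 + 39553 = 30257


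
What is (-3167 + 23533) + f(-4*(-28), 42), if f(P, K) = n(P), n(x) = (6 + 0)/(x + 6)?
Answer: 1201597/59 ≈ 20366.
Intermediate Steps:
n(x) = 6/(6 + x)
f(P, K) = 6/(6 + P)
(-3167 + 23533) + f(-4*(-28), 42) = (-3167 + 23533) + 6/(6 - 4*(-28)) = 20366 + 6/(6 + 112) = 20366 + 6/118 = 20366 + 6*(1/118) = 20366 + 3/59 = 1201597/59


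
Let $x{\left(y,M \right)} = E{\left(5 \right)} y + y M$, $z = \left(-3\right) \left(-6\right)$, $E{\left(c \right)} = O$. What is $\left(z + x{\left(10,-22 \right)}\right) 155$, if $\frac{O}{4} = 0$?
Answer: $-31310$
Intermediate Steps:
$O = 0$ ($O = 4 \cdot 0 = 0$)
$E{\left(c \right)} = 0$
$z = 18$
$x{\left(y,M \right)} = M y$ ($x{\left(y,M \right)} = 0 y + y M = 0 + M y = M y$)
$\left(z + x{\left(10,-22 \right)}\right) 155 = \left(18 - 220\right) 155 = \left(-202\right) 155 = -31310$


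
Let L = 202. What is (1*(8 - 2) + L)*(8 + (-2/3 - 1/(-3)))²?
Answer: 110032/9 ≈ 12226.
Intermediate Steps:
(1*(8 - 2) + L)*(8 + (-2/3 - 1/(-3)))² = (1*(8 - 2) + 202)*(8 + (-2/3 - 1/(-3)))² = (1*6 + 202)*(8 + (-2*⅓ - 1*(-⅓)))² = (6 + 202)*(8 + (-⅔ + ⅓))² = 208*(8 - ⅓)² = 208*(23/3)² = 208*(529/9) = 110032/9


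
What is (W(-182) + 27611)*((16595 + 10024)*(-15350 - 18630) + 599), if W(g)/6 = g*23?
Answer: -2256759987395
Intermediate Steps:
W(g) = 138*g (W(g) = 6*(g*23) = 6*(23*g) = 138*g)
(W(-182) + 27611)*((16595 + 10024)*(-15350 - 18630) + 599) = (138*(-182) + 27611)*((16595 + 10024)*(-15350 - 18630) + 599) = (-25116 + 27611)*(26619*(-33980) + 599) = 2495*(-904513620 + 599) = 2495*(-904513021) = -2256759987395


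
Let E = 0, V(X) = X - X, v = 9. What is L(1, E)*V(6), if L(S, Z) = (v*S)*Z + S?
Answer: 0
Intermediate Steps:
V(X) = 0
L(S, Z) = S + 9*S*Z (L(S, Z) = (9*S)*Z + S = 9*S*Z + S = S + 9*S*Z)
L(1, E)*V(6) = (1*(1 + 9*0))*0 = (1*(1 + 0))*0 = (1*1)*0 = 1*0 = 0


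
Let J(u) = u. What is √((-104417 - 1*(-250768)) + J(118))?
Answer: √146469 ≈ 382.71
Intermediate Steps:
√((-104417 - 1*(-250768)) + J(118)) = √((-104417 - 1*(-250768)) + 118) = √((-104417 + 250768) + 118) = √(146351 + 118) = √146469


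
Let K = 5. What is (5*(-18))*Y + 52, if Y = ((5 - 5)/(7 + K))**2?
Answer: 52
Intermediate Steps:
Y = 0 (Y = ((5 - 5)/(7 + 5))**2 = (0/12)**2 = (0*(1/12))**2 = 0**2 = 0)
(5*(-18))*Y + 52 = (5*(-18))*0 + 52 = -90*0 + 52 = 0 + 52 = 52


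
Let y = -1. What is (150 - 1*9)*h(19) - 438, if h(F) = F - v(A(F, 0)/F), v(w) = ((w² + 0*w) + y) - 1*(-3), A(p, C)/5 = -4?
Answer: 650799/361 ≈ 1802.8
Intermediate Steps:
A(p, C) = -20 (A(p, C) = 5*(-4) = -20)
v(w) = 2 + w² (v(w) = ((w² + 0*w) - 1) - 1*(-3) = ((w² + 0) - 1) + 3 = (w² - 1) + 3 = (-1 + w²) + 3 = 2 + w²)
h(F) = -2 + F - 400/F² (h(F) = F - (2 + (-20/F)²) = F - (2 + 400/F²) = F + (-2 - 400/F²) = -2 + F - 400/F²)
(150 - 1*9)*h(19) - 438 = (150 - 1*9)*(-2 + 19 - 400/19²) - 438 = (150 - 9)*(-2 + 19 - 400*1/361) - 438 = 141*(-2 + 19 - 400/361) - 438 = 141*(5737/361) - 438 = 808917/361 - 438 = 650799/361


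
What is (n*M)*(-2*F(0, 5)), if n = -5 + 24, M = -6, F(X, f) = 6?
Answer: 1368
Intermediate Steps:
n = 19
(n*M)*(-2*F(0, 5)) = (19*(-6))*(-2*6) = -114*(-12) = 1368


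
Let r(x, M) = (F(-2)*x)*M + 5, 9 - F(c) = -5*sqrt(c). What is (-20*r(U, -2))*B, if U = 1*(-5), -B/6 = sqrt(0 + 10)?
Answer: 11400*sqrt(10) + 12000*I*sqrt(5) ≈ 36050.0 + 26833.0*I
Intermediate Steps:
F(c) = 9 + 5*sqrt(c) (F(c) = 9 - (-5)*sqrt(c) = 9 + 5*sqrt(c))
B = -6*sqrt(10) (B = -6*sqrt(0 + 10) = -6*sqrt(10) ≈ -18.974)
U = -5
r(x, M) = 5 + M*x*(9 + 5*I*sqrt(2)) (r(x, M) = ((9 + 5*sqrt(-2))*x)*M + 5 = ((9 + 5*(I*sqrt(2)))*x)*M + 5 = ((9 + 5*I*sqrt(2))*x)*M + 5 = (x*(9 + 5*I*sqrt(2)))*M + 5 = M*x*(9 + 5*I*sqrt(2)) + 5 = 5 + M*x*(9 + 5*I*sqrt(2)))
(-20*r(U, -2))*B = (-20*(5 - 2*(-5)*(9 + 5*I*sqrt(2))))*(-6*sqrt(10)) = (-20*(5 + (90 + 50*I*sqrt(2))))*(-6*sqrt(10)) = (-20*(95 + 50*I*sqrt(2)))*(-6*sqrt(10)) = (-1900 - 1000*I*sqrt(2))*(-6*sqrt(10)) = -6*sqrt(10)*(-1900 - 1000*I*sqrt(2))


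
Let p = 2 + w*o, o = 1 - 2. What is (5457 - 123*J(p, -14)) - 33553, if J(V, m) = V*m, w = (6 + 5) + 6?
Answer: -53926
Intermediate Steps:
w = 17 (w = 11 + 6 = 17)
o = -1
p = -15 (p = 2 + 17*(-1) = 2 - 17 = -15)
(5457 - 123*J(p, -14)) - 33553 = (5457 - (-1845)*(-14)) - 33553 = (5457 - 123*210) - 33553 = (5457 - 25830) - 33553 = -20373 - 33553 = -53926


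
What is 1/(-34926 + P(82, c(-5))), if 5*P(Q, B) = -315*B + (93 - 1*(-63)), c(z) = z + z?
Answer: -5/171324 ≈ -2.9184e-5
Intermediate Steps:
c(z) = 2*z
P(Q, B) = 156/5 - 63*B (P(Q, B) = (-315*B + (93 - 1*(-63)))/5 = (-315*B + (93 + 63))/5 = (-315*B + 156)/5 = (156 - 315*B)/5 = 156/5 - 63*B)
1/(-34926 + P(82, c(-5))) = 1/(-34926 + (156/5 - 126*(-5))) = 1/(-34926 + (156/5 - 63*(-10))) = 1/(-34926 + (156/5 + 630)) = 1/(-34926 + 3306/5) = 1/(-171324/5) = -5/171324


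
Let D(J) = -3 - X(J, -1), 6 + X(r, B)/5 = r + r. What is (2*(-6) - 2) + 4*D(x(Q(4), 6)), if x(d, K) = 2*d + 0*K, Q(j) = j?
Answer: -226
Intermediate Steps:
X(r, B) = -30 + 10*r (X(r, B) = -30 + 5*(r + r) = -30 + 5*(2*r) = -30 + 10*r)
x(d, K) = 2*d (x(d, K) = 2*d + 0 = 2*d)
D(J) = 27 - 10*J (D(J) = -3 - (-30 + 10*J) = -3 + (30 - 10*J) = 27 - 10*J)
(2*(-6) - 2) + 4*D(x(Q(4), 6)) = (2*(-6) - 2) + 4*(27 - 20*4) = (-12 - 2) + 4*(27 - 10*8) = -14 + 4*(27 - 80) = -14 + 4*(-53) = -14 - 212 = -226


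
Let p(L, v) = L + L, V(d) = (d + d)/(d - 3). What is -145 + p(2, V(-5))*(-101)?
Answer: -549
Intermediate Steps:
V(d) = 2*d/(-3 + d) (V(d) = (2*d)/(-3 + d) = 2*d/(-3 + d))
p(L, v) = 2*L
-145 + p(2, V(-5))*(-101) = -145 + (2*2)*(-101) = -145 + 4*(-101) = -145 - 404 = -549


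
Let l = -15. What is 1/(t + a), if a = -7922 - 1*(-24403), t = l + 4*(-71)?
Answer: 1/16182 ≈ 6.1797e-5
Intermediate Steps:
t = -299 (t = -15 + 4*(-71) = -15 - 284 = -299)
a = 16481 (a = -7922 + 24403 = 16481)
1/(t + a) = 1/(-299 + 16481) = 1/16182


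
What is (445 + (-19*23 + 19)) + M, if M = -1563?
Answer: -1536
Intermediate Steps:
(445 + (-19*23 + 19)) + M = (445 + (-19*23 + 19)) - 1563 = (445 + (-437 + 19)) - 1563 = (445 - 418) - 1563 = 27 - 1563 = -1536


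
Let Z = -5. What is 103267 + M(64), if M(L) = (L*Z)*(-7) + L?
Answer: 105571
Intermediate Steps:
M(L) = 36*L (M(L) = (L*(-5))*(-7) + L = -5*L*(-7) + L = 35*L + L = 36*L)
103267 + M(64) = 103267 + 36*64 = 103267 + 2304 = 105571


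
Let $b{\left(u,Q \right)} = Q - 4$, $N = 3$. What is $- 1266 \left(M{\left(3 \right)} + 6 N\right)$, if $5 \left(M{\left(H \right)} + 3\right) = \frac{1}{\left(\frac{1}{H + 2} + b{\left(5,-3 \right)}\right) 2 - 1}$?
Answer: $- \frac{1385004}{73} \approx -18973.0$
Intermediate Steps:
$b{\left(u,Q \right)} = -4 + Q$ ($b{\left(u,Q \right)} = Q - 4 = -4 + Q$)
$M{\left(H \right)} = -3 + \frac{1}{5 \left(-15 + \frac{2}{2 + H}\right)}$ ($M{\left(H \right)} = -3 + \frac{1}{5 \left(\left(\frac{1}{H + 2} - 7\right) 2 - 1\right)} = -3 + \frac{1}{5 \left(\left(\frac{1}{2 + H} - 7\right) 2 - 1\right)} = -3 + \frac{1}{5 \left(\left(-7 + \frac{1}{2 + H}\right) 2 - 1\right)} = -3 + \frac{1}{5 \left(\left(-14 + \frac{2}{2 + H}\right) - 1\right)} = -3 + \frac{1}{5 \left(-15 + \frac{2}{2 + H}\right)}$)
$- 1266 \left(M{\left(3 \right)} + 6 N\right) = - 1266 \left(\frac{2 \left(-211 - 339\right)}{5 \left(28 + 15 \cdot 3\right)} + 6 \cdot 3\right) = - 1266 \left(\frac{2 \left(-211 - 339\right)}{5 \left(28 + 45\right)} + 18\right) = - 1266 \left(\frac{2}{5} \cdot \frac{1}{73} \left(-550\right) + 18\right) = - 1266 \left(- \frac{220}{73} + 18\right) = \left(-1266\right) \frac{1094}{73} = - \frac{1385004}{73}$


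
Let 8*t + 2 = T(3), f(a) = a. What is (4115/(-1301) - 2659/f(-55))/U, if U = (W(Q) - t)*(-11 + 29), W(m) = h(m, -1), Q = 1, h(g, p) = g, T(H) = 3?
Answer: 205272/71555 ≈ 2.8687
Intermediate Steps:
t = 1/8 (t = -1/4 + (1/8)*3 = -1/4 + 3/8 = 1/8 ≈ 0.12500)
W(m) = m
U = 63/4 (U = (1 - 1*1/8)*(-11 + 29) = (1 - 1/8)*18 = (7/8)*18 = 63/4 ≈ 15.750)
(4115/(-1301) - 2659/f(-55))/U = (4115/(-1301) - 2659/(-55))/(63/4) = (4115*(-1/1301) - 2659*(-1/55))*(4/63) = (-4115/1301 + 2659/55)*(4/63) = (3233034/71555)*(4/63) = 205272/71555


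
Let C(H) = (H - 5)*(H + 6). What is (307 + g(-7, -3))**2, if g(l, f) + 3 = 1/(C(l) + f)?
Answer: 7491169/81 ≈ 92484.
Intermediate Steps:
C(H) = (-5 + H)*(6 + H)
g(l, f) = -3 + 1/(-30 + f + l + l**2) (g(l, f) = -3 + 1/((-30 + l + l**2) + f) = -3 + 1/(-30 + f + l + l**2))
(307 + g(-7, -3))**2 = (307 + (91 - 3*(-3) - 3*(-7) - 3*(-7)**2)/(-30 - 3 - 7 + (-7)**2))**2 = (307 + (91 + 9 + 21 - 3*49)/(-30 - 3 - 7 + 49))**2 = (307 + (91 + 9 + 21 - 147)/9)**2 = (307 + (1/9)*(-26))**2 = (307 - 26/9)**2 = (2737/9)**2 = 7491169/81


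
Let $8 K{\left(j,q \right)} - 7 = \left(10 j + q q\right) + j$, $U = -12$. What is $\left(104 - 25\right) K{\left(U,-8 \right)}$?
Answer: $- \frac{4819}{8} \approx -602.38$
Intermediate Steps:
$K{\left(j,q \right)} = \frac{7}{8} + \frac{q^{2}}{8} + \frac{11 j}{8}$ ($K{\left(j,q \right)} = \frac{7}{8} + \frac{\left(10 j + q q\right) + j}{8} = \frac{7}{8} + \frac{\left(10 j + q^{2}\right) + j}{8} = \frac{7}{8} + \frac{\left(q^{2} + 10 j\right) + j}{8} = \frac{7}{8} + \frac{q^{2} + 11 j}{8} = \frac{7}{8} + \left(\frac{q^{2}}{8} + \frac{11 j}{8}\right) = \frac{7}{8} + \frac{q^{2}}{8} + \frac{11 j}{8}$)
$\left(104 - 25\right) K{\left(U,-8 \right)} = \left(104 - 25\right) \left(\frac{7}{8} + \frac{\left(-8\right)^{2}}{8} + \frac{11}{8} \left(-12\right)\right) = 79 \left(\frac{7}{8} + \frac{1}{8} \cdot 64 - \frac{33}{2}\right) = 79 \left(\frac{7}{8} + 8 - \frac{33}{2}\right) = 79 \left(- \frac{61}{8}\right) = - \frac{4819}{8}$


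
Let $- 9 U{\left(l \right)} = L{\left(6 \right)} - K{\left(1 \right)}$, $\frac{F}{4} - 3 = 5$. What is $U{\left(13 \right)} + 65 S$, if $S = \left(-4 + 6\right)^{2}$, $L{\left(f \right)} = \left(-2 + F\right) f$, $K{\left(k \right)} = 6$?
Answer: $\frac{722}{3} \approx 240.67$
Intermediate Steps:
$F = 32$ ($F = 12 + 4 \cdot 5 = 12 + 20 = 32$)
$L{\left(f \right)} = 30 f$ ($L{\left(f \right)} = \left(-2 + 32\right) f = 30 f$)
$U{\left(l \right)} = - \frac{58}{3}$ ($U{\left(l \right)} = - \frac{30 \cdot 6 - 6}{9} = - \frac{180 - 6}{9} = \left(- \frac{1}{9}\right) 174 = - \frac{58}{3}$)
$S = 4$ ($S = 2^{2} = 4$)
$U{\left(13 \right)} + 65 S = - \frac{58}{3} + 65 \cdot 4 = - \frac{58}{3} + 260 = \frac{722}{3}$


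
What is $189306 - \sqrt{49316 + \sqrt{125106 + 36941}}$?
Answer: $189306 - \sqrt{49316 + \sqrt{162047}} \approx 1.8908 \cdot 10^{5}$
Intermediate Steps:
$189306 - \sqrt{49316 + \sqrt{125106 + 36941}} = 189306 - \sqrt{49316 + \sqrt{162047}}$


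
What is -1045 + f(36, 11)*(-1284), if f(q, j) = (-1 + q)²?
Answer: -1573945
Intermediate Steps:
-1045 + f(36, 11)*(-1284) = -1045 + (-1 + 36)²*(-1284) = -1045 + 35²*(-1284) = -1045 + 1225*(-1284) = -1045 - 1572900 = -1573945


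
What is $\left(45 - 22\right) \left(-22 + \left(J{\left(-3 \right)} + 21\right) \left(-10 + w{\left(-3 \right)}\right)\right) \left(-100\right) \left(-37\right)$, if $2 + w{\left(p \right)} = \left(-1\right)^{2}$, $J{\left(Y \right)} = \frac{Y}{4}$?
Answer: $-20828225$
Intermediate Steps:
$J{\left(Y \right)} = \frac{Y}{4}$ ($J{\left(Y \right)} = Y \frac{1}{4} = \frac{Y}{4}$)
$w{\left(p \right)} = -1$ ($w{\left(p \right)} = -2 + \left(-1\right)^{2} = -2 + 1 = -1$)
$\left(45 - 22\right) \left(-22 + \left(J{\left(-3 \right)} + 21\right) \left(-10 + w{\left(-3 \right)}\right)\right) \left(-100\right) \left(-37\right) = \left(45 - 22\right) \left(-22 + \left(\frac{1}{4} \left(-3\right) + 21\right) \left(-10 - 1\right)\right) \left(-100\right) \left(-37\right) = 23 \left(-22 + \left(- \frac{3}{4} + 21\right) \left(-11\right)\right) \left(-100\right) \left(-37\right) = 23 \left(-22 + \frac{81}{4} \left(-11\right)\right) \left(-100\right) \left(-37\right) = 23 \left(-22 - \frac{891}{4}\right) \left(-100\right) \left(-37\right) = 23 \left(- \frac{979}{4}\right) \left(-100\right) \left(-37\right) = \left(- \frac{22517}{4}\right) \left(-100\right) \left(-37\right) = 562925 \left(-37\right) = -20828225$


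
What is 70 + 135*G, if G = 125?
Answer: 16945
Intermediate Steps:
70 + 135*G = 70 + 135*125 = 70 + 16875 = 16945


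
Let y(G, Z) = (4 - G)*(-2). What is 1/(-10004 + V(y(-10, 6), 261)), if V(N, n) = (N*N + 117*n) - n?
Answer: 1/21056 ≈ 4.7492e-5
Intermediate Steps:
y(G, Z) = -8 + 2*G
V(N, n) = N² + 116*n (V(N, n) = (N² + 117*n) - n = N² + 116*n)
1/(-10004 + V(y(-10, 6), 261)) = 1/(-10004 + ((-8 + 2*(-10))² + 116*261)) = 1/(-10004 + ((-8 - 20)² + 30276)) = 1/(-10004 + ((-28)² + 30276)) = 1/(-10004 + (784 + 30276)) = 1/(-10004 + 31060) = 1/21056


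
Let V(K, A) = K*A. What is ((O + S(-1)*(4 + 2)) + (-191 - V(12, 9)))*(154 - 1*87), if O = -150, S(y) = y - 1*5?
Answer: -32495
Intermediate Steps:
S(y) = -5 + y (S(y) = y - 5 = -5 + y)
V(K, A) = A*K
((O + S(-1)*(4 + 2)) + (-191 - V(12, 9)))*(154 - 1*87) = ((-150 + (-5 - 1)*(4 + 2)) + (-191 - 9*12))*(154 - 1*87) = ((-150 - 6*6) + (-191 - 1*108))*(154 - 87) = ((-150 - 36) + (-191 - 108))*67 = (-186 - 299)*67 = -485*67 = -32495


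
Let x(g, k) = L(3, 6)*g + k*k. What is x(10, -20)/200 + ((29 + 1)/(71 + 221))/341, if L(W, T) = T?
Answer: 286307/124465 ≈ 2.3003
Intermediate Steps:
x(g, k) = k² + 6*g (x(g, k) = 6*g + k*k = 6*g + k² = k² + 6*g)
x(10, -20)/200 + ((29 + 1)/(71 + 221))/341 = ((-20)² + 6*10)/200 + ((29 + 1)/(71 + 221))/341 = (400 + 60)*(1/200) + (30/292)*(1/341) = 460*(1/200) + (30*(1/292))*(1/341) = 23/10 + (15/146)*(1/341) = 23/10 + 15/49786 = 286307/124465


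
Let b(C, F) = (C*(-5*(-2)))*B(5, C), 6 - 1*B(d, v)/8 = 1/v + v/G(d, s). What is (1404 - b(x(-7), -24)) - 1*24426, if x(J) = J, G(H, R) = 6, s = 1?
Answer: -56786/3 ≈ -18929.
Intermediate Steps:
B(d, v) = 48 - 8/v - 4*v/3 (B(d, v) = 48 - 8*(1/v + v/6) = 48 + (-8/v - 4*v/3) = 48 - 8/v - 4*v/3)
b(C, F) = 10*C*(48 - 8/C - 4*C/3) (b(C, F) = (C*(-5*(-2)))*(48 - 8/C - 4*C/3) = (C*10)*(48 - 8/C - 4*C/3) = (10*C)*(48 - 8/C - 4*C/3) = 10*C*(48 - 8/C - 4*C/3))
(1404 - b(x(-7), -24)) - 1*24426 = (1404 - (-80 - 40/3*(-7)*(-36 - 7))) - 1*24426 = (1404 - (-80 - 40/3*(-7)*(-43))) - 24426 = (1404 - (-80 - 12040/3)) - 24426 = (1404 - 1*(-12280/3)) - 24426 = (1404 + 12280/3) - 24426 = 16492/3 - 24426 = -56786/3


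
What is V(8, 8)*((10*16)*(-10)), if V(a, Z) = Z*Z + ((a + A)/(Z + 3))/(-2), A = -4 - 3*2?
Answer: -1128000/11 ≈ -1.0255e+5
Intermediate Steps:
A = -10 (A = -4 - 6 = -10)
V(a, Z) = Z² - (-10 + a)/(2*(3 + Z)) (V(a, Z) = Z*Z + ((a - 10)/(Z + 3))/(-2) = Z² + ((-10 + a)/(3 + Z))*(-½) = Z² - (-10 + a)/(2*(3 + Z)))
V(8, 8)*((10*16)*(-10)) = ((5 + 8³ + 3*8² - ½*8)/(3 + 8))*((10*16)*(-10)) = ((5 + 512 + 3*64 - 4)/11)*(160*(-10)) = ((5 + 512 + 192 - 4)/11)*(-1600) = ((1/11)*705)*(-1600) = (705/11)*(-1600) = -1128000/11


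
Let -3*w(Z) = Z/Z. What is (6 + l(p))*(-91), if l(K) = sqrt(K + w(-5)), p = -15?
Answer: -546 - 91*I*sqrt(138)/3 ≈ -546.0 - 356.34*I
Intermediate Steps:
w(Z) = -1/3 (w(Z) = -Z/(3*Z) = -1/3*1 = -1/3)
l(K) = sqrt(-1/3 + K) (l(K) = sqrt(K - 1/3) = sqrt(-1/3 + K))
(6 + l(p))*(-91) = (6 + sqrt(-3 + 9*(-15))/3)*(-91) = (6 + sqrt(-3 - 135)/3)*(-91) = (6 + sqrt(-138)/3)*(-91) = (6 + (I*sqrt(138))/3)*(-91) = (6 + I*sqrt(138)/3)*(-91) = -546 - 91*I*sqrt(138)/3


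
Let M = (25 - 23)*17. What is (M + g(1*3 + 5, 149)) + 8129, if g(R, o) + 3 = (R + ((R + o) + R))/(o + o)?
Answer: 2431853/298 ≈ 8160.6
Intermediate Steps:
M = 34 (M = 2*17 = 34)
g(R, o) = -3 + (o + 3*R)/(2*o) (g(R, o) = -3 + (R + ((R + o) + R))/(o + o) = -3 + (R + (o + 2*R))/((2*o)) = -3 + (o + 3*R)*(1/(2*o)) = -3 + (o + 3*R)/(2*o))
(M + g(1*3 + 5, 149)) + 8129 = (34 + (½)*(-5*149 + 3*(1*3 + 5))/149) + 8129 = (34 + (½)*(1/149)*(-745 + 3*(3 + 5))) + 8129 = (34 + (½)*(1/149)*(-745 + 3*8)) + 8129 = (34 + (½)*(1/149)*(-745 + 24)) + 8129 = (34 + (½)*(1/149)*(-721)) + 8129 = (34 - 721/298) + 8129 = 9411/298 + 8129 = 2431853/298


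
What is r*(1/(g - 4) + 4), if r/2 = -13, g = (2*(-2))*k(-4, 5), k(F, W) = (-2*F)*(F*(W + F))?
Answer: -6461/62 ≈ -104.21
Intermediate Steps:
k(F, W) = -2*F²*(F + W) (k(F, W) = (-2*F)*(F*(F + W)) = -2*F²*(F + W))
g = 128 (g = (2*(-2))*(2*(-4)²*(-1*(-4) - 1*5)) = -8*16*(4 - 5) = -8*16*(-1) = -4*(-32) = 128)
r = -26 (r = 2*(-13) = -26)
r*(1/(g - 4) + 4) = -26*(1/(128 - 4) + 4) = -26*(1/124 + 4) = -26*497/124 = -6461/62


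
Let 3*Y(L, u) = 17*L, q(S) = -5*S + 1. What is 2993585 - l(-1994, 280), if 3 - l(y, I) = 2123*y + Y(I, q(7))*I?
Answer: -2386240/3 ≈ -7.9541e+5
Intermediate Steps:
q(S) = 1 - 5*S
Y(L, u) = 17*L/3 (Y(L, u) = (17*L)/3 = 17*L/3)
l(y, I) = 3 - 2123*y - 17*I²/3 (l(y, I) = 3 - (2123*y + (17*I/3)*I) = 3 - (2123*y + 17*I²/3) = 3 + (-2123*y - 17*I²/3) = 3 - 2123*y - 17*I²/3)
2993585 - l(-1994, 280) = 2993585 - (3 - 2123*(-1994) - 17/3*280²) = 2993585 - (3 + 4233262 - 17/3*78400) = 2993585 - (3 + 4233262 - 1332800/3) = 2993585 - 1*11366995/3 = 2993585 - 11366995/3 = -2386240/3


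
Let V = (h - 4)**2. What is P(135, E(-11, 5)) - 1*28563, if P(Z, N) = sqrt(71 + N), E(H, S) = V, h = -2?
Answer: -28563 + sqrt(107) ≈ -28553.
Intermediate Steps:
V = 36 (V = (-2 - 4)**2 = (-6)**2 = 36)
E(H, S) = 36
P(135, E(-11, 5)) - 1*28563 = sqrt(71 + 36) - 1*28563 = sqrt(107) - 28563 = -28563 + sqrt(107)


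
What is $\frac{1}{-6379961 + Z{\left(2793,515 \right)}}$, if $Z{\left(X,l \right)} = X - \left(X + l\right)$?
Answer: $- \frac{1}{6380476} \approx -1.5673 \cdot 10^{-7}$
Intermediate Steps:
$Z{\left(X,l \right)} = - l$ ($Z{\left(X,l \right)} = X - \left(X + l\right) = - l$)
$\frac{1}{-6379961 + Z{\left(2793,515 \right)}} = \frac{1}{-6379961 - 515} = \frac{1}{-6380476} = - \frac{1}{6380476}$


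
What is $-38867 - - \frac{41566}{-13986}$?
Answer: $- \frac{38831102}{999} \approx -38870.0$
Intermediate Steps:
$-38867 - - \frac{41566}{-13986} = -38867 - \left(-41566\right) \left(- \frac{1}{13986}\right) = -38867 - \frac{2969}{999} = - \frac{38831102}{999}$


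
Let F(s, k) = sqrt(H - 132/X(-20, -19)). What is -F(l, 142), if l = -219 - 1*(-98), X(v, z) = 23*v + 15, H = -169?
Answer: -I*sqrt(33407485)/445 ≈ -12.989*I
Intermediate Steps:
X(v, z) = 15 + 23*v
l = -121 (l = -219 + 98 = -121)
F(s, k) = I*sqrt(33407485)/445 (F(s, k) = sqrt(-169 - 132/(15 + 23*(-20))) = sqrt(-169 - 132/(15 - 460)) = sqrt(-169 - 132/(-445)) = sqrt(-169 - 132*(-1/445)) = sqrt(-169 + 132/445) = sqrt(-75073/445) = I*sqrt(33407485)/445)
-F(l, 142) = -I*sqrt(33407485)/445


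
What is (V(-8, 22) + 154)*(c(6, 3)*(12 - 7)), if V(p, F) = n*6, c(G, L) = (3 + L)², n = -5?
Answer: 22320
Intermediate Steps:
V(p, F) = -30 (V(p, F) = -5*6 = -30)
(V(-8, 22) + 154)*(c(6, 3)*(12 - 7)) = (-30 + 154)*((3 + 3)²*(12 - 7)) = 124*(6²*5) = 124*(36*5) = 124*180 = 22320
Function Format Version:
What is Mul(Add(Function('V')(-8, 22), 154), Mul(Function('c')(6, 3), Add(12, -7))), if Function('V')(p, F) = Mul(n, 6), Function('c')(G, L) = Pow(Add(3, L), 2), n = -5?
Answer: 22320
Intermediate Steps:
Function('V')(p, F) = -30 (Function('V')(p, F) = Mul(-5, 6) = -30)
Mul(Add(Function('V')(-8, 22), 154), Mul(Function('c')(6, 3), Add(12, -7))) = Mul(Add(-30, 154), Mul(Pow(Add(3, 3), 2), Add(12, -7))) = Mul(124, Mul(Pow(6, 2), 5)) = Mul(124, Mul(36, 5)) = Mul(124, 180) = 22320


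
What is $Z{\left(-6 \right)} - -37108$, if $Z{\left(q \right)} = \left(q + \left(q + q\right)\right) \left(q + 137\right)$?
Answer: $34750$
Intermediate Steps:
$Z{\left(q \right)} = 3 q \left(137 + q\right)$ ($Z{\left(q \right)} = \left(q + 2 q\right) \left(137 + q\right) = 3 q \left(137 + q\right)$)
$Z{\left(-6 \right)} - -37108 = 3 \left(-6\right) \left(137 - 6\right) - -37108 = 3 \left(-6\right) 131 + 37108 = -2358 + 37108 = 34750$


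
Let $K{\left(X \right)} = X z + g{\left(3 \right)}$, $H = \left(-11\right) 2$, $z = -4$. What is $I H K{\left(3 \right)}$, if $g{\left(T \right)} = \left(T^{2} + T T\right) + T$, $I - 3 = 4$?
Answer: $-1386$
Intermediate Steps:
$I = 7$ ($I = 3 + 4 = 7$)
$g{\left(T \right)} = T + 2 T^{2}$ ($g{\left(T \right)} = \left(T^{2} + T^{2}\right) + T = 2 T^{2} + T = T + 2 T^{2}$)
$H = -22$
$K{\left(X \right)} = 21 - 4 X$ ($K{\left(X \right)} = X \left(-4\right) + 3 \left(1 + 2 \cdot 3\right) = - 4 X + 3 \left(1 + 6\right) = - 4 X + 3 \cdot 7 = - 4 X + 21 = 21 - 4 X$)
$I H K{\left(3 \right)} = 7 \left(-22\right) \left(21 - 12\right) = - 154 \left(21 - 12\right) = \left(-154\right) 9 = -1386$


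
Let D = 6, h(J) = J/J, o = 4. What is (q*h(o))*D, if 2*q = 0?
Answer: 0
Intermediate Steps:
q = 0 (q = (½)*0 = 0)
h(J) = 1
(q*h(o))*D = (0*1)*6 = 0*6 = 0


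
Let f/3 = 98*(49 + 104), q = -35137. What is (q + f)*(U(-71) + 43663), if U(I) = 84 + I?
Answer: 429990220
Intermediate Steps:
f = 44982 (f = 3*(98*(49 + 104)) = 3*(98*153) = 3*14994 = 44982)
(q + f)*(U(-71) + 43663) = (-35137 + 44982)*((84 - 71) + 43663) = 9845*(13 + 43663) = 9845*43676 = 429990220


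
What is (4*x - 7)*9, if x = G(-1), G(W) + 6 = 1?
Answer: -243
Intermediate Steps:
G(W) = -5 (G(W) = -6 + 1 = -5)
x = -5
(4*x - 7)*9 = (4*(-5) - 7)*9 = (-20 - 7)*9 = -27*9 = -243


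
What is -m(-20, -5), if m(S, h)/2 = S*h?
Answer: -200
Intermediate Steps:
m(S, h) = 2*S*h (m(S, h) = 2*(S*h) = 2*S*h)
-m(-20, -5) = -2*(-20)*(-5) = -1*200 = -200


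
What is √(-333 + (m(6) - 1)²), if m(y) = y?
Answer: 2*I*√77 ≈ 17.55*I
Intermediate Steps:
√(-333 + (m(6) - 1)²) = √(-333 + (6 - 1)²) = √(-333 + 5²) = √(-333 + 25) = √(-308) = 2*I*√77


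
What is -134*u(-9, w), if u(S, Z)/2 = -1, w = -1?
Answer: 268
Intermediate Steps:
u(S, Z) = -2 (u(S, Z) = 2*(-1) = -2)
-134*u(-9, w) = -134*(-2) = 268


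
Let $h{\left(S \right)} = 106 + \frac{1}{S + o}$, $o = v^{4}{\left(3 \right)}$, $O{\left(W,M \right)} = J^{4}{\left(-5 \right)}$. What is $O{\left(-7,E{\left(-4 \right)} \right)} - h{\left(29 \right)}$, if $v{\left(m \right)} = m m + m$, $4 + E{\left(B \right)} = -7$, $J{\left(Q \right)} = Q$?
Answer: $\frac{10777034}{20765} \approx 519.0$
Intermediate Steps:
$E{\left(B \right)} = -11$ ($E{\left(B \right)} = -4 - 7 = -11$)
$v{\left(m \right)} = m + m^{2}$ ($v{\left(m \right)} = m^{2} + m = m + m^{2}$)
$O{\left(W,M \right)} = 625$ ($O{\left(W,M \right)} = \left(-5\right)^{4} = 625$)
$o = 20736$ ($o = \left(3 \left(1 + 3\right)\right)^{4} = \left(3 \cdot 4\right)^{4} = 12^{4} = 20736$)
$h{\left(S \right)} = 106 + \frac{1}{20736 + S}$ ($h{\left(S \right)} = 106 + \frac{1}{S + 20736} = 106 + \frac{1}{20736 + S}$)
$O{\left(-7,E{\left(-4 \right)} \right)} - h{\left(29 \right)} = 625 - \frac{2198017 + 106 \cdot 29}{20736 + 29} = 625 - \frac{2198017 + 3074}{20765} = 625 - \frac{1}{20765} \cdot 2201091 = 625 - \frac{2201091}{20765} = \frac{10777034}{20765}$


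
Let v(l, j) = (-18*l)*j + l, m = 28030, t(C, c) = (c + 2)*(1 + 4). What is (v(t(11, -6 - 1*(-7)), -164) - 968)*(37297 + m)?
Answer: 2830422929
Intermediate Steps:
t(C, c) = 10 + 5*c (t(C, c) = (2 + c)*5 = 10 + 5*c)
v(l, j) = l - 18*j*l (v(l, j) = -18*j*l + l = l - 18*j*l)
(v(t(11, -6 - 1*(-7)), -164) - 968)*(37297 + m) = ((10 + 5*(-6 - 1*(-7)))*(1 - 18*(-164)) - 968)*(37297 + 28030) = ((10 + 5*(-6 + 7))*(1 + 2952) - 968)*65327 = ((10 + 5*1)*2953 - 968)*65327 = ((10 + 5)*2953 - 968)*65327 = (15*2953 - 968)*65327 = (44295 - 968)*65327 = 43327*65327 = 2830422929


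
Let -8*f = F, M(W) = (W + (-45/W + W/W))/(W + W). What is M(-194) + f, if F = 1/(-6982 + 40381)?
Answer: 624506497/1257004764 ≈ 0.49682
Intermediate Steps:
F = 1/33399 ≈ 2.9941e-5
M(W) = (1 + W - 45/W)/(2*W) (M(W) = (W + (-45/W + 1))/((2*W)) = (W + (1 - 45/W))*(1/(2*W)) = (1 + W - 45/W)*(1/(2*W)) = (1 + W - 45/W)/(2*W))
f = -1/267192 (f = -1/8*1/33399 = -1/267192 ≈ -3.7426e-6)
M(-194) + f = (1/2)*(-45 - 194 + (-194)**2)/(-194)**2 - 1/267192 = (1/2)*(1/37636)*(-45 - 194 + 37636) - 1/267192 = (1/2)*(1/37636)*37397 - 1/267192 = 37397/75272 - 1/267192 = 624506497/1257004764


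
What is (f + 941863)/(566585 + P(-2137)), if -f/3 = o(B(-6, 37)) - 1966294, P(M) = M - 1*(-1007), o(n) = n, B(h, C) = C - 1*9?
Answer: 6840661/565455 ≈ 12.098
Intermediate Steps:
B(h, C) = -9 + C (B(h, C) = C - 9 = -9 + C)
P(M) = 1007 + M (P(M) = M + 1007 = 1007 + M)
f = 5898798 (f = -3*((-9 + 37) - 1966294) = -3*(28 - 1966294) = -3*(-1966266) = 5898798)
(f + 941863)/(566585 + P(-2137)) = (5898798 + 941863)/(566585 + (1007 - 2137)) = 6840661/(566585 - 1130) = 6840661/565455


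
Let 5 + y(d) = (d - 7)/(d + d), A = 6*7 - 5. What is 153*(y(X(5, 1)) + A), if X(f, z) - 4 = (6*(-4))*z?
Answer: 199971/40 ≈ 4999.3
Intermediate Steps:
A = 37 (A = 42 - 5 = 37)
X(f, z) = 4 - 24*z (X(f, z) = 4 + (6*(-4))*z = 4 - 24*z)
y(d) = -5 + (-7 + d)/(2*d) (y(d) = -5 + (d - 7)/(d + d) = -5 + (-7 + d)/((2*d)) = -5 + (-7 + d)*(1/(2*d)) = -5 + (-7 + d)/(2*d))
153*(y(X(5, 1)) + A) = 153*((-7 - 9*(4 - 24*1))/(2*(4 - 24*1)) + 37) = 153*((-7 - 9*(4 - 24))/(2*(4 - 24)) + 37) = 153*((½)*(-7 - 9*(-20))/(-20) + 37) = 153*((½)*(-1/20)*(-7 + 180) + 37) = 153*((½)*(-1/20)*173 + 37) = 153*(-173/40 + 37) = 153*(1307/40) = 199971/40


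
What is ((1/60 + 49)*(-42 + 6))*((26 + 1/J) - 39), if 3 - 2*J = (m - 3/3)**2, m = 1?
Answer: 108817/5 ≈ 21763.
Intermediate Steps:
J = 3/2 (J = 3/2 - (1 - 3/3)**2/2 = 3/2 - (1 - 3*1/3)**2/2 = 3/2 - (1 - 1)**2/2 = 3/2 - 1/2*0**2 = 3/2 - 1/2*0 = 3/2 + 0 = 3/2 ≈ 1.5000)
((1/60 + 49)*(-42 + 6))*((26 + 1/J) - 39) = ((1/60 + 49)*(-42 + 6))*((26 + 1/(3/2)) - 39) = ((1/60 + 49)*(-36))*((26 + 2/3) - 39) = ((2941/60)*(-36))*(80/3 - 39) = -8823/5*(-37/3) = 108817/5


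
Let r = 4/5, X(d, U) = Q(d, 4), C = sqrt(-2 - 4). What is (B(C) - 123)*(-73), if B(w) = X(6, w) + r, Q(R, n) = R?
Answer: 42413/5 ≈ 8482.6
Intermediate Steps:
C = I*sqrt(6) (C = sqrt(-6) = I*sqrt(6) ≈ 2.4495*I)
X(d, U) = d
r = 4/5 (r = 4*(1/5) = 4/5 ≈ 0.80000)
B(w) = 34/5 (B(w) = 6 + 4/5 = 34/5)
(B(C) - 123)*(-73) = (34/5 - 123)*(-73) = -581/5*(-73) = 42413/5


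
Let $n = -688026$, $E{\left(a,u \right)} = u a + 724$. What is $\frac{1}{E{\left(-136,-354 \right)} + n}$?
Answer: $- \frac{1}{639158} \approx -1.5646 \cdot 10^{-6}$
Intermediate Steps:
$E{\left(a,u \right)} = 724 + a u$ ($E{\left(a,u \right)} = a u + 724 = 724 + a u$)
$\frac{1}{E{\left(-136,-354 \right)} + n} = \frac{1}{\left(724 - -48144\right) - 688026} = \frac{1}{\left(724 + 48144\right) - 688026} = \frac{1}{48868 - 688026} = \frac{1}{-639158} = - \frac{1}{639158}$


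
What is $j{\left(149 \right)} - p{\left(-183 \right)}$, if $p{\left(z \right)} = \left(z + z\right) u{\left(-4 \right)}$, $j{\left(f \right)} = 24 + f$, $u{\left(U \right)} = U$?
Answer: $-1291$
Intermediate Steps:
$p{\left(z \right)} = - 8 z$ ($p{\left(z \right)} = \left(z + z\right) \left(-4\right) = 2 z \left(-4\right) = - 8 z$)
$j{\left(149 \right)} - p{\left(-183 \right)} = \left(24 + 149\right) - \left(-8\right) \left(-183\right) = 173 - 1464 = -1291$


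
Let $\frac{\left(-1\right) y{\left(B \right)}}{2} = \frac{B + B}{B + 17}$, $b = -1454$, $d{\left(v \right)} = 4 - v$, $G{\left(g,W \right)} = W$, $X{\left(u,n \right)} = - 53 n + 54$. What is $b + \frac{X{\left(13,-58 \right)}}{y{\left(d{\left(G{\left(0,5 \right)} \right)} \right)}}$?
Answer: $11058$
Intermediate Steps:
$X{\left(u,n \right)} = 54 - 53 n$
$y{\left(B \right)} = - \frac{4 B}{17 + B}$ ($y{\left(B \right)} = - 2 \frac{B + B}{B + 17} = - 2 \frac{2 B}{17 + B} = - \frac{4 B}{17 + B}$)
$b + \frac{X{\left(13,-58 \right)}}{y{\left(d{\left(G{\left(0,5 \right)} \right)} \right)}} = -1454 + \frac{54 - -3074}{\left(-4\right) \left(4 - 5\right) \frac{1}{17 + \left(4 - 5\right)}} = -1454 + \frac{54 + 3074}{\left(-4\right) \left(4 - 5\right) \frac{1}{17 + \left(4 - 5\right)}} = -1454 + \frac{3128}{\left(-4\right) \left(-1\right) \frac{1}{17 - 1}} = -1454 + \frac{3128}{\left(-4\right) \left(-1\right) \frac{1}{16}} = -1454 + 3128 \frac{1}{\frac{1}{4}} = -1454 + 3128 \cdot 4 = -1454 + 12512 = 11058$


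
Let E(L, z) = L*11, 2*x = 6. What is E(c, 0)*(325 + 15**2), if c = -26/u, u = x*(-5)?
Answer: 31460/3 ≈ 10487.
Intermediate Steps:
x = 3 (x = (1/2)*6 = 3)
u = -15 (u = 3*(-5) = -15)
c = 26/15 (c = -26/(-15) = -26*(-1/15) = 26/15 ≈ 1.7333)
E(L, z) = 11*L
E(c, 0)*(325 + 15**2) = (11*(26/15))*(325 + 15**2) = 286*(325 + 225)/15 = (286/15)*550 = 31460/3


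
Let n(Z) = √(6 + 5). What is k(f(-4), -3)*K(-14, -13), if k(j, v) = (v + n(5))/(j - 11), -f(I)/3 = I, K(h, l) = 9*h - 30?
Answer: 468 - 156*√11 ≈ -49.393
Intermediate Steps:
K(h, l) = -30 + 9*h
f(I) = -3*I
n(Z) = √11
k(j, v) = (v + √11)/(-11 + j) (k(j, v) = (v + √11)/(j - 11) = (v + √11)/(-11 + j))
k(f(-4), -3)*K(-14, -13) = ((-3 + √11)/(-11 - 3*(-4)))*(-30 + 9*(-14)) = ((-3 + √11)/(-11 + 12))*(-30 - 126) = ((-3 + √11)/1)*(-156) = (1*(-3 + √11))*(-156) = (-3 + √11)*(-156) = 468 - 156*√11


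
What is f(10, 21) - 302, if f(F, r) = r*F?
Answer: -92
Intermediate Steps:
f(F, r) = F*r
f(10, 21) - 302 = 10*21 - 302 = 210 - 302 = -92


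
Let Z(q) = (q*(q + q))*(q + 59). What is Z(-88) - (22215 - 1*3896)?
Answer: -467471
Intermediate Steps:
Z(q) = 2*q²*(59 + q) (Z(q) = (q*(2*q))*(59 + q) = (2*q²)*(59 + q) = 2*q²*(59 + q))
Z(-88) - (22215 - 1*3896) = 2*(-88)²*(59 - 88) - (22215 - 1*3896) = 2*7744*(-29) - (22215 - 3896) = -449152 - 1*18319 = -449152 - 18319 = -467471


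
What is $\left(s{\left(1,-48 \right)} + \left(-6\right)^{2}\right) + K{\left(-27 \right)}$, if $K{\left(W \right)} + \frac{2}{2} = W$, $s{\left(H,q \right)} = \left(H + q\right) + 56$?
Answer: $17$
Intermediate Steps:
$s{\left(H,q \right)} = 56 + H + q$
$K{\left(W \right)} = -1 + W$
$\left(s{\left(1,-48 \right)} + \left(-6\right)^{2}\right) + K{\left(-27 \right)} = \left(\left(56 + 1 - 48\right) + \left(-6\right)^{2}\right) - 28 = \left(9 + 36\right) - 28 = 45 - 28 = 17$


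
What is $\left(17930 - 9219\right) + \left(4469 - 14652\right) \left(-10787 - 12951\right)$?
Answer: $241732765$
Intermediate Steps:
$\left(17930 - 9219\right) + \left(4469 - 14652\right) \left(-10787 - 12951\right) = 8711 - -241724054 = 8711 + 241724054 = 241732765$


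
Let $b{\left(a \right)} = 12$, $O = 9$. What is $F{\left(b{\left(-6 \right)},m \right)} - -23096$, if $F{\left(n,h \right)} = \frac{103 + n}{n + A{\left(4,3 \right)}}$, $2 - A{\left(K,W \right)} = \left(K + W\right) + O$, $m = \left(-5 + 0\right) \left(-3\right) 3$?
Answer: $\frac{46077}{2} \approx 23039.0$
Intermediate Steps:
$m = 45$ ($m = \left(-5\right) \left(-3\right) 3 = 15 \cdot 3 = 45$)
$A{\left(K,W \right)} = -7 - K - W$ ($A{\left(K,W \right)} = 2 - \left(\left(K + W\right) + 9\right) = 2 - \left(9 + K + W\right) = -7 - K - W$)
$F{\left(n,h \right)} = \frac{103 + n}{-14 + n}$ ($F{\left(n,h \right)} = \frac{103 + n}{n - 14} = \frac{103 + n}{-14 + n}$)
$F{\left(b{\left(-6 \right)},m \right)} - -23096 = \frac{103 + 12}{-14 + 12} - -23096 = \frac{1}{-2} \cdot 115 + 23096 = \left(- \frac{1}{2}\right) 115 + 23096 = - \frac{115}{2} + 23096 = \frac{46077}{2}$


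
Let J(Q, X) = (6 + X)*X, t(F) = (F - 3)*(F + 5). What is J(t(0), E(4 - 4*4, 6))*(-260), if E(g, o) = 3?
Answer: -7020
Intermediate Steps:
t(F) = (-3 + F)*(5 + F)
J(Q, X) = X*(6 + X)
J(t(0), E(4 - 4*4, 6))*(-260) = (3*(6 + 3))*(-260) = (3*9)*(-260) = 27*(-260) = -7020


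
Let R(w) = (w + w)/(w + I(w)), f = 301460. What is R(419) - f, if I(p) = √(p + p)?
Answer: -125707982/417 - 2*√838/417 ≈ -3.0146e+5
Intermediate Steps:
I(p) = √2*√p (I(p) = √(2*p) = √2*√p)
R(w) = 2*w/(w + √2*√w) (R(w) = (w + w)/(w + √2*√w) = (2*w)/(w + √2*√w) = 2*w/(w + √2*√w))
R(419) - f = 2*419/(419 + √2*√419) - 1*301460 = 2*419/(419 + √838) - 301460 = 838/(419 + √838) - 301460 = -301460 + 838/(419 + √838)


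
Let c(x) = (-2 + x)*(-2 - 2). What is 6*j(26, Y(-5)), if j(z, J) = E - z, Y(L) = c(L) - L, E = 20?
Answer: -36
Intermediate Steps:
c(x) = 8 - 4*x (c(x) = (-2 + x)*(-4) = 8 - 4*x)
Y(L) = 8 - 5*L (Y(L) = (8 - 4*L) - L = 8 - 5*L)
j(z, J) = 20 - z
6*j(26, Y(-5)) = 6*(20 - 1*26) = 6*(20 - 26) = 6*(-6) = -36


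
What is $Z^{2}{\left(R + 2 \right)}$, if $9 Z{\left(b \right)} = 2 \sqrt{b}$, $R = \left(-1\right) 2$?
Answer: $0$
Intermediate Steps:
$R = -2$
$Z{\left(b \right)} = \frac{2 \sqrt{b}}{9}$
$Z^{2}{\left(R + 2 \right)} = \left(\frac{2 \sqrt{-2 + 2}}{9}\right)^{2} = \left(\frac{2 \sqrt{0}}{9}\right)^{2} = \left(\frac{2}{9} \cdot 0\right)^{2} = 0^{2} = 0$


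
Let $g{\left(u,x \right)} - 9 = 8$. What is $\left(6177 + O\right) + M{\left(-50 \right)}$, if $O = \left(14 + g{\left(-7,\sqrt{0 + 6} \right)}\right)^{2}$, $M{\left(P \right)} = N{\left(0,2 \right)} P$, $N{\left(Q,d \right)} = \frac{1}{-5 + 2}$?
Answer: $\frac{21464}{3} \approx 7154.7$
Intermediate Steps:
$N{\left(Q,d \right)} = - \frac{1}{3}$ ($N{\left(Q,d \right)} = \frac{1}{-3} = - \frac{1}{3}$)
$g{\left(u,x \right)} = 17$ ($g{\left(u,x \right)} = 9 + 8 = 17$)
$M{\left(P \right)} = - \frac{P}{3}$
$O = 961$ ($O = \left(14 + 17\right)^{2} = 31^{2} = 961$)
$\left(6177 + O\right) + M{\left(-50 \right)} = \left(6177 + 961\right) - - \frac{50}{3} = 7138 + \frac{50}{3} = \frac{21464}{3}$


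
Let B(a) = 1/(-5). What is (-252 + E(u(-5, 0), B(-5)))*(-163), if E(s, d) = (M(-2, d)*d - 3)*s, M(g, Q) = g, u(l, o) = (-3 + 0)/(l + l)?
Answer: 2060157/50 ≈ 41203.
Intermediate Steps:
u(l, o) = -3/(2*l) (u(l, o) = -3*1/(2*l) = -3/(2*l))
B(a) = -⅕
E(s, d) = s*(-3 - 2*d) (E(s, d) = (-2*d - 3)*s = (-3 - 2*d)*s = s*(-3 - 2*d))
(-252 + E(u(-5, 0), B(-5)))*(-163) = (-252 + (-3/2/(-5))*(-3 - 2*(-⅕)))*(-163) = (-252 + (-3/2*(-⅕))*(-3 + ⅖))*(-163) = (-252 + (3/10)*(-13/5))*(-163) = (-252 - 39/50)*(-163) = -12639/50*(-163) = 2060157/50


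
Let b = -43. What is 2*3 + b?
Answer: -37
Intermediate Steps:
2*3 + b = 2*3 - 43 = 6 - 43 = -37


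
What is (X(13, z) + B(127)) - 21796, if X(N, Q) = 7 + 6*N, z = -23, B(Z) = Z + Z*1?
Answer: -21457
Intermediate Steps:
B(Z) = 2*Z (B(Z) = Z + Z = 2*Z)
(X(13, z) + B(127)) - 21796 = ((7 + 6*13) + 2*127) - 21796 = ((7 + 78) + 254) - 21796 = (85 + 254) - 21796 = 339 - 21796 = -21457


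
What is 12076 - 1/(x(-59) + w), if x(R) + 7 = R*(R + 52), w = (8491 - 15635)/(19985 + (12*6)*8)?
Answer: 100721330711/8340622 ≈ 12076.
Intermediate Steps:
w = -7144/20561 (w = -7144/(19985 + 72*8) = -7144/(19985 + 576) = -7144/20561 ≈ -0.34745)
x(R) = -7 + R*(52 + R) (x(R) = -7 + R*(R + 52) = -7 + R*(52 + R))
12076 - 1/(x(-59) + w) = 12076 - 1/((-7 + (-59)² + 52*(-59)) - 7144/20561) = 12076 - 1/((-7 + 3481 - 3068) - 7144/20561) = 12076 - 1/(406 - 7144/20561) = 12076 - 1/8340622/20561 = 12076 - 1*20561/8340622 = 12076 - 20561/8340622 = 100721330711/8340622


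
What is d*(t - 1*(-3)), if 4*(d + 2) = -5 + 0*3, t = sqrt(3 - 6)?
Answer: -39/4 - 13*I*sqrt(3)/4 ≈ -9.75 - 5.6292*I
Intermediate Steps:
t = I*sqrt(3) (t = sqrt(-3) = I*sqrt(3) ≈ 1.732*I)
d = -13/4 (d = -2 + (-5 + 0*3)/4 = -2 + (-5 + 0)/4 = -2 + (1/4)*(-5) = -2 - 5/4 = -13/4 ≈ -3.2500)
d*(t - 1*(-3)) = -13*(I*sqrt(3) - 1*(-3))/4 = -13*(I*sqrt(3) + 3)/4 = -13*(3 + I*sqrt(3))/4 = -39/4 - 13*I*sqrt(3)/4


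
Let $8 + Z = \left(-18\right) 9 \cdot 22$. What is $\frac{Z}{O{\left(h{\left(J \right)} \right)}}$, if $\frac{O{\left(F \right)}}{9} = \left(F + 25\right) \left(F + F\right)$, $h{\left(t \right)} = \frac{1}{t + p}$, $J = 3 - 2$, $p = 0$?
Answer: $- \frac{893}{117} \approx -7.6325$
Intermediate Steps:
$J = 1$
$h{\left(t \right)} = \frac{1}{t}$ ($h{\left(t \right)} = \frac{1}{t + 0} = \frac{1}{t}$)
$Z = -3572$ ($Z = -8 + \left(-18\right) 9 \cdot 22 = -8 - 3564 = -3572$)
$O{\left(F \right)} = 18 F \left(25 + F\right)$ ($O{\left(F \right)} = 9 \left(F + 25\right) \left(F + F\right) = 9 \left(25 + F\right) 2 F = 9 \cdot 2 F \left(25 + F\right) = 18 F \left(25 + F\right)$)
$\frac{Z}{O{\left(h{\left(J \right)} \right)}} = - \frac{3572}{18 \cdot 1^{-1} \left(25 + 1^{-1}\right)} = - \frac{3572}{18 \cdot 1 \left(25 + 1\right)} = - \frac{3572}{18 \cdot 1 \cdot 26} = - \frac{3572}{468} = \left(-3572\right) \frac{1}{468} = - \frac{893}{117}$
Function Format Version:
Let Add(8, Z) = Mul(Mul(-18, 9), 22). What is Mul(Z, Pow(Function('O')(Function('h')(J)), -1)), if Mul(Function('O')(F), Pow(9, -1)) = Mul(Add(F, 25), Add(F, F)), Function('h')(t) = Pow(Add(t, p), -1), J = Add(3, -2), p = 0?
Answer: Rational(-893, 117) ≈ -7.6325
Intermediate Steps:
J = 1
Function('h')(t) = Pow(t, -1) (Function('h')(t) = Pow(Add(t, 0), -1) = Pow(t, -1))
Z = -3572 (Z = Add(-8, Mul(Mul(-18, 9), 22)) = Add(-8, Mul(-162, 22)) = Add(-8, -3564) = -3572)
Function('O')(F) = Mul(18, F, Add(25, F)) (Function('O')(F) = Mul(9, Mul(Add(F, 25), Add(F, F))) = Mul(9, Mul(Add(25, F), Mul(2, F))) = Mul(9, Mul(2, F, Add(25, F))) = Mul(18, F, Add(25, F)))
Mul(Z, Pow(Function('O')(Function('h')(J)), -1)) = Mul(-3572, Pow(Mul(18, Pow(1, -1), Add(25, Pow(1, -1))), -1)) = Mul(-3572, Pow(Mul(18, 1, Add(25, 1)), -1)) = Mul(-3572, Pow(Mul(18, 1, 26), -1)) = Mul(-3572, Pow(468, -1)) = Mul(-3572, Rational(1, 468)) = Rational(-893, 117)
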